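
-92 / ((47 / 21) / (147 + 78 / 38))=-5471424 / 893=-6127.01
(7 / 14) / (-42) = -1 / 84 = -0.01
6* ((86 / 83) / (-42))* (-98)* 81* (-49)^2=234155124 / 83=2821146.07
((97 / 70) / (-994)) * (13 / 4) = -1261 / 278320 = -0.00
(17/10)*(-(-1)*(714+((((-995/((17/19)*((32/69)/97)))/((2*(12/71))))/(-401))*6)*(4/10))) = 421650435/51328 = 8214.82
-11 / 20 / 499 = -11 / 9980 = -0.00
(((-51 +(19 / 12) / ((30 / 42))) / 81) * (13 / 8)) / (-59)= 38051 / 2293920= 0.02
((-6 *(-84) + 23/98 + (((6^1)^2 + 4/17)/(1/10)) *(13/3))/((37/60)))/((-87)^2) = 103680050/233284149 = 0.44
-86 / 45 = -1.91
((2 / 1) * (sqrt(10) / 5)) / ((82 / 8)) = 8 * sqrt(10) / 205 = 0.12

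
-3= -3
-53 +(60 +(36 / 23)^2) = 4999 / 529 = 9.45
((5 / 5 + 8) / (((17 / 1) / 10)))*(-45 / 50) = -81 / 17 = -4.76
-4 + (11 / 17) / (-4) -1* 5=-623 / 68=-9.16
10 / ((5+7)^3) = 5 / 864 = 0.01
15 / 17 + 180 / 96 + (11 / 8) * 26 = 5237 / 136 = 38.51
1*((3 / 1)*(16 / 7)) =48 / 7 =6.86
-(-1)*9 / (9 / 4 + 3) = 12 / 7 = 1.71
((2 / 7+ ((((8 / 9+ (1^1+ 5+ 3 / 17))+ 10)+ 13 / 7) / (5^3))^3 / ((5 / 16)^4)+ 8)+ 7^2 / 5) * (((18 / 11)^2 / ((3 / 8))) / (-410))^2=7082755419497010708736 / 1265695987452362060546875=0.01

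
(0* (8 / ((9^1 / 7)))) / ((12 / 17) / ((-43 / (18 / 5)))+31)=0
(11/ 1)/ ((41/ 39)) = 429/ 41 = 10.46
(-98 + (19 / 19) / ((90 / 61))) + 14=-7499 / 90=-83.32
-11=-11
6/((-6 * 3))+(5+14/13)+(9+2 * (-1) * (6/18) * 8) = 367/39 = 9.41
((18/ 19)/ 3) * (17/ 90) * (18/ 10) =51/ 475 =0.11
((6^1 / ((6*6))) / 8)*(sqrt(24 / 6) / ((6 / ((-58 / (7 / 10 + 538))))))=-145 / 193932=-0.00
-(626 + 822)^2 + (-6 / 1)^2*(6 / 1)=-2096488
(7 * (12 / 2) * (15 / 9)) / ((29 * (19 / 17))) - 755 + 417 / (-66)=-9202519 / 12122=-759.16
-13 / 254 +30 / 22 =3667 / 2794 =1.31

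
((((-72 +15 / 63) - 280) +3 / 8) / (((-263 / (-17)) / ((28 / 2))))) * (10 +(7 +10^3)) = -340207179 / 1052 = -323390.85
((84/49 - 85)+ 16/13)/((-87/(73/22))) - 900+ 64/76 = -988410629/1103102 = -896.03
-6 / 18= -1 / 3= -0.33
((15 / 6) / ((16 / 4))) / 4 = 5 / 32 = 0.16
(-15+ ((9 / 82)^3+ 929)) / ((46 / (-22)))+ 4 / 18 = -49865794091 / 114133176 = -436.91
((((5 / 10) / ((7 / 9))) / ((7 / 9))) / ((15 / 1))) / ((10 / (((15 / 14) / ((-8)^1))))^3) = -0.00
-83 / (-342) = 83 / 342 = 0.24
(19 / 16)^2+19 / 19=617 / 256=2.41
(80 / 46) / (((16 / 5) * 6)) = 0.09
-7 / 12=-0.58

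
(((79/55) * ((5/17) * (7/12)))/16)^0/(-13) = -1/13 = -0.08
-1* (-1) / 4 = 1 / 4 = 0.25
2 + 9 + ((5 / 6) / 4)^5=87591989 / 7962624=11.00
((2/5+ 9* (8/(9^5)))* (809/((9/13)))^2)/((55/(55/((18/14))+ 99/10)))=313727731199779/597871125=524741.40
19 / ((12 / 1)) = 19 / 12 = 1.58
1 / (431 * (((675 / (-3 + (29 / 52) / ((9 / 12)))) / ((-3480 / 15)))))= 20416 / 11346075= 0.00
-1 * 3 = -3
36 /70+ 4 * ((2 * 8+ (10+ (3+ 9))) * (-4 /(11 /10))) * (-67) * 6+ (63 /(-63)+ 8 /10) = 85545721 /385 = 222196.68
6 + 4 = 10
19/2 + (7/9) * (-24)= -55/6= -9.17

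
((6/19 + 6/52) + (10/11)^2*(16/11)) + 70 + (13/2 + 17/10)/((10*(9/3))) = 1772985131/24656775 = 71.91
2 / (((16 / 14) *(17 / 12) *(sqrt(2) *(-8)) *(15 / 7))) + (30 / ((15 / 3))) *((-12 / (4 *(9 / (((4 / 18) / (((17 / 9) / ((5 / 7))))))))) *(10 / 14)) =-100 / 833 -49 *sqrt(2) / 1360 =-0.17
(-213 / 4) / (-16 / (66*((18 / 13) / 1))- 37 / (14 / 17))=1.18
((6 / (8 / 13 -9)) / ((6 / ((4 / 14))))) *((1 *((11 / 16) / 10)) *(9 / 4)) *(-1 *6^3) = 34749 / 30520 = 1.14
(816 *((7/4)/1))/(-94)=-714/47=-15.19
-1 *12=-12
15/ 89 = 0.17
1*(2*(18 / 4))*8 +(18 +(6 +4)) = 100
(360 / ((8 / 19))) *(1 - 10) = -7695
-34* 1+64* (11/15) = 194/15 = 12.93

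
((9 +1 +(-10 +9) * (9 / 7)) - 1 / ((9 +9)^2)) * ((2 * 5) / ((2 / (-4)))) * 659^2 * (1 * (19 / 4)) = -815108523115 / 2268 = -359395292.38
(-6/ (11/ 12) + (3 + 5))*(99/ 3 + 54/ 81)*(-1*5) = -8080/ 33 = -244.85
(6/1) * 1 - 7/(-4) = 31/4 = 7.75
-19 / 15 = -1.27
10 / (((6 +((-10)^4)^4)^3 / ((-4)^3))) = -80 / 125000000000000225000000000000135000000000000027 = -0.00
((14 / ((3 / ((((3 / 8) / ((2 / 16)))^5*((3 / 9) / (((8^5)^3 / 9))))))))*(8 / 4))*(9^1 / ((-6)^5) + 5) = 272097 / 281474976710656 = 0.00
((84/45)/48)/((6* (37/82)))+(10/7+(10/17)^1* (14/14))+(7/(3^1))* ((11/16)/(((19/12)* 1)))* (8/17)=113296147/45174780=2.51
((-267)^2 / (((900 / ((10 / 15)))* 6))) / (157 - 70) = 7921 / 78300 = 0.10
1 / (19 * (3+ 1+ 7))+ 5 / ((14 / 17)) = 17779 / 2926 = 6.08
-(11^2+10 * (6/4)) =-136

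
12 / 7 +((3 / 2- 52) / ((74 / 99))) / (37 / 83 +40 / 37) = -620483 / 14588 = -42.53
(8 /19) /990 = 4 /9405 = 0.00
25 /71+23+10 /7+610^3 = 112809569316 /497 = 226981024.78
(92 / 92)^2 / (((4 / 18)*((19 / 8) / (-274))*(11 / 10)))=-98640 / 209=-471.96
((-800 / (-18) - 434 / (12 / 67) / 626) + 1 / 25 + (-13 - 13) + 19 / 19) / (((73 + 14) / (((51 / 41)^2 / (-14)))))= -43831763 / 2209842600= -0.02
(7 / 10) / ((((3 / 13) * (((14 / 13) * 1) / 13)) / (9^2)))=59319 / 20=2965.95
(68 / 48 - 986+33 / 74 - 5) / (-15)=439177 / 6660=65.94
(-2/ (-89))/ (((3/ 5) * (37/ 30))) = 0.03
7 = 7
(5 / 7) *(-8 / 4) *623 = -890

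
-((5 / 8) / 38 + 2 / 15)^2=-466489 / 20793600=-0.02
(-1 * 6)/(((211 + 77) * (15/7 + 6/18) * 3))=-7/2496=-0.00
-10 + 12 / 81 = -266 / 27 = -9.85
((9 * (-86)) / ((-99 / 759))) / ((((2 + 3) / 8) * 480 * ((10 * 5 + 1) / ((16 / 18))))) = 3956 / 11475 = 0.34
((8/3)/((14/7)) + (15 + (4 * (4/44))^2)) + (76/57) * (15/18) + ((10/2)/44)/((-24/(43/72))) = 14697923/836352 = 17.57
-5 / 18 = -0.28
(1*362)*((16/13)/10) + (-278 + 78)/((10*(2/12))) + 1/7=-34263/455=-75.30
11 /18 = 0.61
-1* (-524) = 524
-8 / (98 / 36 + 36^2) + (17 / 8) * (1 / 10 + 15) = 59997239 / 1870160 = 32.08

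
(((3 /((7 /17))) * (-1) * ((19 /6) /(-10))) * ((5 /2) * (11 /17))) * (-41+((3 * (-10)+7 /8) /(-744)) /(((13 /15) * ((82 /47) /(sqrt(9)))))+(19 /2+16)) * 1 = -57.56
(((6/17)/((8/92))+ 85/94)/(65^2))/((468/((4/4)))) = 7931/3159725400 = 0.00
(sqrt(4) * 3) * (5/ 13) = 30/ 13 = 2.31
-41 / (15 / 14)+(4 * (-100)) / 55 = -7514 / 165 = -45.54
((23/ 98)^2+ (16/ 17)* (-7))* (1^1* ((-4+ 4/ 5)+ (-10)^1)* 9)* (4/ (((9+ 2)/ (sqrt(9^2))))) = 103678866/ 40817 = 2540.09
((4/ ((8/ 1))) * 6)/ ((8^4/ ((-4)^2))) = 3/ 256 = 0.01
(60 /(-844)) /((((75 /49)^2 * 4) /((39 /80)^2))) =-1217307 /675200000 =-0.00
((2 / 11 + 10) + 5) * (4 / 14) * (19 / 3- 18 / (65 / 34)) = -200734 / 15015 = -13.37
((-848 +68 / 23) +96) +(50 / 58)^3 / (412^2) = -71321962815473 / 95217387568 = -749.04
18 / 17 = 1.06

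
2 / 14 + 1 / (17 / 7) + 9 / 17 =129 / 119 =1.08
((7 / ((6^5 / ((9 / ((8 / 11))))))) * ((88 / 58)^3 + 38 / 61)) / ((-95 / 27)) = -235735731 / 18090784640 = -0.01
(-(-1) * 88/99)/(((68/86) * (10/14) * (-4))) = -301/765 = -0.39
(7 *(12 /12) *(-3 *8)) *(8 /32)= -42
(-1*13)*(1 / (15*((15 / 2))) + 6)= -17576 / 225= -78.12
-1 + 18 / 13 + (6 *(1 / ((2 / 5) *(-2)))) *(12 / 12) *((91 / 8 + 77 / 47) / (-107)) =1356455 / 1046032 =1.30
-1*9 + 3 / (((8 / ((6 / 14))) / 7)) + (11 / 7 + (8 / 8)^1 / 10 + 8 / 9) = -13393 / 2520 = -5.31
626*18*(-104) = -1171872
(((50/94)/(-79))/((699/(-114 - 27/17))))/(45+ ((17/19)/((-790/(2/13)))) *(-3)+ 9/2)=40446250/1798193941179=0.00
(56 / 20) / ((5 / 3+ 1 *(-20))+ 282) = 0.01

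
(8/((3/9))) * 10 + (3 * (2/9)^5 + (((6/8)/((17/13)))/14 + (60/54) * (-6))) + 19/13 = 57205656617/243596808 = 234.84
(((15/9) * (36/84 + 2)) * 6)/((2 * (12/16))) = 340/21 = 16.19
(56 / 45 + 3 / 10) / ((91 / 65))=139 / 126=1.10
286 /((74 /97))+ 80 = 16831 /37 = 454.89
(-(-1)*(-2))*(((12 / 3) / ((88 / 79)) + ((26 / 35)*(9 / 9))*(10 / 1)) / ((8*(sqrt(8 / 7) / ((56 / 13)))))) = -1697*sqrt(14) / 572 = -11.10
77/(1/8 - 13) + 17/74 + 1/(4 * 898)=-78720257/13689112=-5.75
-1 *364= -364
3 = 3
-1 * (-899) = 899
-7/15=-0.47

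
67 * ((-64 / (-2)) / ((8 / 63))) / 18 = 938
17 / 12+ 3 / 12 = 1.67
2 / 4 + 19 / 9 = 47 / 18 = 2.61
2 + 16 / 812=410 / 203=2.02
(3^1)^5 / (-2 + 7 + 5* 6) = 243 / 35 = 6.94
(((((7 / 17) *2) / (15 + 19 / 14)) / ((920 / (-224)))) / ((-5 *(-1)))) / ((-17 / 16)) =87808 / 38054075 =0.00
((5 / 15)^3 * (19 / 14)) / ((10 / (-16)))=-76 / 945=-0.08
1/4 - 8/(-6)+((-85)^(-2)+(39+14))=4732387/86700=54.58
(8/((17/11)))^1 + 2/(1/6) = 292/17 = 17.18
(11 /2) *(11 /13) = 4.65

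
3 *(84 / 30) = 42 / 5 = 8.40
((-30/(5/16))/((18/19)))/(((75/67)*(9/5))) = -20368/405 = -50.29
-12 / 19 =-0.63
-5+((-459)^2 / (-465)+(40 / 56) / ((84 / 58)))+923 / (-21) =-7618341 / 15190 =-501.54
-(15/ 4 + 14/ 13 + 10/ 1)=-771/ 52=-14.83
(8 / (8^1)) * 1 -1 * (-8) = 9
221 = 221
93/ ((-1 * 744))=-1/ 8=-0.12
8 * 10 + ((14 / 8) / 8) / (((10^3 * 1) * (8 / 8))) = 2560007 / 32000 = 80.00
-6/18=-1/3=-0.33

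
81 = 81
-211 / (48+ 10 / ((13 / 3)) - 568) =2743 / 6730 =0.41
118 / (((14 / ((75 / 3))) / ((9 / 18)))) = 105.36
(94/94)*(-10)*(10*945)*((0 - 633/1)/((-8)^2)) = 14954625/16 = 934664.06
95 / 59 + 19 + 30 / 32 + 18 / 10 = 110201 / 4720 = 23.35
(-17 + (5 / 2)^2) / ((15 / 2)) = -43 / 30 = -1.43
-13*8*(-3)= 312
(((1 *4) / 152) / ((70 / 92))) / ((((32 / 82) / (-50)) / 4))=-4715 / 266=-17.73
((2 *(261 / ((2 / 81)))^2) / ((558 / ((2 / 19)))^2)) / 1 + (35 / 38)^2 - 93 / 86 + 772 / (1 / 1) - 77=41931560595 / 59670412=702.72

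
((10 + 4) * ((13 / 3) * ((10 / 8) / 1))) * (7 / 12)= 44.24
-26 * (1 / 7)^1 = -26 / 7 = -3.71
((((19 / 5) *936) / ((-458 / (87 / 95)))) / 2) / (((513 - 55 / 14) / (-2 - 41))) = 12255516 / 40802075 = 0.30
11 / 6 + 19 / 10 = 56 / 15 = 3.73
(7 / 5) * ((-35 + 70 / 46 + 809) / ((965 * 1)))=124859 / 110975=1.13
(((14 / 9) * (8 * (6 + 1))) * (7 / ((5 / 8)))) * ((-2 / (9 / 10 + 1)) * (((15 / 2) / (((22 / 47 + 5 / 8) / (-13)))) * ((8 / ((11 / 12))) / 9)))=68672880640 / 773091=88828.97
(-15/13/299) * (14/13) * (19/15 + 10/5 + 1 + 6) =-2156/50531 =-0.04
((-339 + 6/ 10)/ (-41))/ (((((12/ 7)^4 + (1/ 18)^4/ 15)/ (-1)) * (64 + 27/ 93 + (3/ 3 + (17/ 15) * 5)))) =-118983500693568/ 8834221430299519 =-0.01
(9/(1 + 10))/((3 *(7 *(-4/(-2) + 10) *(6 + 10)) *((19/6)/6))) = 9/23408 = 0.00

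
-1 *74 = -74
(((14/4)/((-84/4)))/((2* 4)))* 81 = -27/16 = -1.69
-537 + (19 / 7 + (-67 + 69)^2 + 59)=-3299 / 7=-471.29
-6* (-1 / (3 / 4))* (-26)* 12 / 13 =-192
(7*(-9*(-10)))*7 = 4410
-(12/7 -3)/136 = 9/952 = 0.01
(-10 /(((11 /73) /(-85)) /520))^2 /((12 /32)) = 8328758048000000 /363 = 22944237046831.96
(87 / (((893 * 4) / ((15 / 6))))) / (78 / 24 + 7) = 0.01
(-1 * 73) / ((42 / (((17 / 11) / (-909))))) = 1241 / 419958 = 0.00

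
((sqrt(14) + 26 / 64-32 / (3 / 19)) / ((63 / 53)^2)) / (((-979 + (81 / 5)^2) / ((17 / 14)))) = 0.24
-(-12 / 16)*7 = 21 / 4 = 5.25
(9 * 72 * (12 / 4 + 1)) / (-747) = -288 / 83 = -3.47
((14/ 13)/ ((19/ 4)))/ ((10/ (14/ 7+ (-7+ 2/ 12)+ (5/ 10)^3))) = -791/ 7410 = -0.11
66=66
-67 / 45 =-1.49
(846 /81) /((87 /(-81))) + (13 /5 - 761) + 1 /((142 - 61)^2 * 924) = -675213977447 /879042780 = -768.12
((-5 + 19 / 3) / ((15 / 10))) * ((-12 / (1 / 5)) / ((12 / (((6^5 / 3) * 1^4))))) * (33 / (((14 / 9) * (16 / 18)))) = -1924560 / 7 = -274937.14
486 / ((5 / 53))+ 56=26038 / 5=5207.60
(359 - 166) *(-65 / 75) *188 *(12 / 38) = -943384 / 95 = -9930.36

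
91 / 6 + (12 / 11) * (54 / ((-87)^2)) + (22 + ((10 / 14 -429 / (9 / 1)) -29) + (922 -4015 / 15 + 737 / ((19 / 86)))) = 29170782457 / 7382298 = 3951.45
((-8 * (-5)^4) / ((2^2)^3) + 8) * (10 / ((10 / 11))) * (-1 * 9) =55539 / 8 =6942.38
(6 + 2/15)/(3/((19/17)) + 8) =1748/3045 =0.57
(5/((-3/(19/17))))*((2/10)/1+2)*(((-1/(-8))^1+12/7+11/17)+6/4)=-264385/16184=-16.34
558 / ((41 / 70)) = 39060 / 41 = 952.68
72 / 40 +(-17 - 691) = -3531 / 5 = -706.20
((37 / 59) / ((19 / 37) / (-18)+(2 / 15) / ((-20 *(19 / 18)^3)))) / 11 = -4225486950 / 2534589673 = -1.67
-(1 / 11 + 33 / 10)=-373 / 110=-3.39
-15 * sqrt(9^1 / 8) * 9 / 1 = -143.19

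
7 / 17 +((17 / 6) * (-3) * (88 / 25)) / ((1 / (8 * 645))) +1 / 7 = -91860054 / 595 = -154386.65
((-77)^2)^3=208422380089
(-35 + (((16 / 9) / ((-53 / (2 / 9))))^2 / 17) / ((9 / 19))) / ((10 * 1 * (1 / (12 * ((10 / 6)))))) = -197383643878 / 2819766897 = -70.00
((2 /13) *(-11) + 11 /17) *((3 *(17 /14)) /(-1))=99 /26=3.81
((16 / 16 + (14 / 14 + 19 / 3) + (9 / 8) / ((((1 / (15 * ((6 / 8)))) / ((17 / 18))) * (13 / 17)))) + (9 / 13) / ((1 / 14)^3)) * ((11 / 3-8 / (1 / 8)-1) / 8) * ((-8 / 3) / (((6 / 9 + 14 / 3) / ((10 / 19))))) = 552166405 / 142272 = 3881.06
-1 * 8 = -8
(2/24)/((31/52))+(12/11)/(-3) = -229/1023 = -0.22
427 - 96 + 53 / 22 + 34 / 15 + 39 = 123643 / 330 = 374.68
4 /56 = 1 /14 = 0.07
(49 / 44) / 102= 49 / 4488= 0.01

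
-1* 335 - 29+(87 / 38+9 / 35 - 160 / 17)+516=3281499 / 22610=145.13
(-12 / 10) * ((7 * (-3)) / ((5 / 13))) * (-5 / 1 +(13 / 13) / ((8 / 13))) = -22113 / 100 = -221.13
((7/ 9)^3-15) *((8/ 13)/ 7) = -84736/ 66339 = -1.28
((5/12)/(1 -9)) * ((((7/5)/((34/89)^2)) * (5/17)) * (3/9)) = -0.05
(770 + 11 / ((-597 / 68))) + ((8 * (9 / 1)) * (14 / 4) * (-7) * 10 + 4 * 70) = -9904978 / 597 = -16591.25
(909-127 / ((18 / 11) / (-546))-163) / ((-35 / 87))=-750317 / 7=-107188.14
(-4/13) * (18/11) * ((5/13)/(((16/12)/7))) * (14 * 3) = -79380/1859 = -42.70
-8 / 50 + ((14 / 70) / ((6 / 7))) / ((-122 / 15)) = -1151 / 6100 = -0.19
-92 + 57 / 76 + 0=-365 / 4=-91.25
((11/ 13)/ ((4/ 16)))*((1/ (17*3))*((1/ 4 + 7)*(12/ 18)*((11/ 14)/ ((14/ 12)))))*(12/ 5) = 28072/ 54145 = 0.52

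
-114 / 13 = -8.77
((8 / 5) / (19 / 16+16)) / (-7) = -128 / 9625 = -0.01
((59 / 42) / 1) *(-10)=-295 / 21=-14.05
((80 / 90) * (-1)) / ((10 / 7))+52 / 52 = 0.38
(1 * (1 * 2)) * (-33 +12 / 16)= -129 / 2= -64.50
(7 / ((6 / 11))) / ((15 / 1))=77 / 90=0.86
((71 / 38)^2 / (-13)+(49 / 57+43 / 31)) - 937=-935.02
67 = 67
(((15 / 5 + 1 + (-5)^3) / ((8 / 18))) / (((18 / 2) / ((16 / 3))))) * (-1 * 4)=1936 / 3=645.33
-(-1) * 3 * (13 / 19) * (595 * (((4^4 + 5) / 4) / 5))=1211301 / 76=15938.17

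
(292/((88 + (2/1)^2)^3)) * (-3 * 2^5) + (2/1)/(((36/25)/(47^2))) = 3068.02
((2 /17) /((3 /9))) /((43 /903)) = 126 /17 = 7.41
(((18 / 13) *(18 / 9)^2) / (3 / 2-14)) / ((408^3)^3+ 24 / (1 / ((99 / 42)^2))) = -392 / 277171392498314645392706775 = -0.00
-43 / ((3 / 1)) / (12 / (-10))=215 / 18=11.94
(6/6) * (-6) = -6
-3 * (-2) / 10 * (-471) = -1413 / 5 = -282.60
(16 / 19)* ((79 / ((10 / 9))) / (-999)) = -632 / 10545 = -0.06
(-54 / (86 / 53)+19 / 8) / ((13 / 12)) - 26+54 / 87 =-1747745 / 32422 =-53.91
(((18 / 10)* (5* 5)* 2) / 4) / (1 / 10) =225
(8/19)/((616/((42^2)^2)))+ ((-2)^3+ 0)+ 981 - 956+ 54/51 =7621139/3553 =2144.99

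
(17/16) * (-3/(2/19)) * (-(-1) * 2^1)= -60.56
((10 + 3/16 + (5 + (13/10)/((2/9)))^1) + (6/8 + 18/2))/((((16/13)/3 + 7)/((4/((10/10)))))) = 16.62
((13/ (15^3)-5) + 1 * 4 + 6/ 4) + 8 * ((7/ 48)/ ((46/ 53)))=573821/ 310500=1.85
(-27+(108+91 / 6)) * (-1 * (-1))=577 / 6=96.17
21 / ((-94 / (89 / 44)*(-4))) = 1869 / 16544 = 0.11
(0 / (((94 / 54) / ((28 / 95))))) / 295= 0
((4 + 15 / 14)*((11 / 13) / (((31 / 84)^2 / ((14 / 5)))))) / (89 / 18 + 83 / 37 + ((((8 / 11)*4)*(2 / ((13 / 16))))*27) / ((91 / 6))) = 3673820326176 / 830182140395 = 4.43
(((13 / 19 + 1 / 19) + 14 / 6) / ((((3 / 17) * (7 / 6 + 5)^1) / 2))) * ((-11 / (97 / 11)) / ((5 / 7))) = -2015860 / 204573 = -9.85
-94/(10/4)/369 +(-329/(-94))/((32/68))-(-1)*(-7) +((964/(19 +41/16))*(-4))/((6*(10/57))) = -575594903/3394800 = -169.55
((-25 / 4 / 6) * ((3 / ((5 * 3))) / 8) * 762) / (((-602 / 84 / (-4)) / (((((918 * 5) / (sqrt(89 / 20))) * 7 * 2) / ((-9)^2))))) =-4165.26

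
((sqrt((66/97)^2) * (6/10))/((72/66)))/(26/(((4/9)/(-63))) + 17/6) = -0.00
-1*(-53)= 53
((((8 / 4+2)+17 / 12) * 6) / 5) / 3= 13 / 6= 2.17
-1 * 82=-82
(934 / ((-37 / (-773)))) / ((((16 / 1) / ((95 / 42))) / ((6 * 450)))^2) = 164933403609375 / 58016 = 2842895125.64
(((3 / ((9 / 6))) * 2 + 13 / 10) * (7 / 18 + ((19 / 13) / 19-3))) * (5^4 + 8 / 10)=-32780447 / 3900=-8405.24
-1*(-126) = 126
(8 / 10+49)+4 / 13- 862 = -52773 / 65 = -811.89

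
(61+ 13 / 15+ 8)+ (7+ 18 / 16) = 9359 / 120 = 77.99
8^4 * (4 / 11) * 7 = 114688 / 11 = 10426.18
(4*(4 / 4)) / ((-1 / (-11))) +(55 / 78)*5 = 3707 / 78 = 47.53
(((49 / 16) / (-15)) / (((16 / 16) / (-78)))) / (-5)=-637 / 200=-3.18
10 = 10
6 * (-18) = -108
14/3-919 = -2743/3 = -914.33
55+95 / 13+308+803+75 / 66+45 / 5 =338465 / 286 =1183.44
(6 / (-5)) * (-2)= 12 / 5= 2.40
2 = 2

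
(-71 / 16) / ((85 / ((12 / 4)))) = -213 / 1360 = -0.16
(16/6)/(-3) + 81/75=43/225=0.19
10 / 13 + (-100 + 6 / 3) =-1264 / 13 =-97.23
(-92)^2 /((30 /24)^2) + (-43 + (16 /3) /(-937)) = 377654639 /70275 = 5373.95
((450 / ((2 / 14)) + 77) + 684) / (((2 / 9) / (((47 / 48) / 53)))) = 551451 / 1696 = 325.15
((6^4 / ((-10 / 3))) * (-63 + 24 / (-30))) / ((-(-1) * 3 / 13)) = 2687256 / 25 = 107490.24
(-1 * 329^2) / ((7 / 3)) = -46389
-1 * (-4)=4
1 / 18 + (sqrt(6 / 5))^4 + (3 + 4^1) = 8.50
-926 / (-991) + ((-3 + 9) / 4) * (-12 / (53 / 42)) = -700118 / 52523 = -13.33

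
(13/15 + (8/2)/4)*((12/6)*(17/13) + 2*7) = 2016/65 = 31.02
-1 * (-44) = 44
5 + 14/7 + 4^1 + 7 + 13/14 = 265/14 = 18.93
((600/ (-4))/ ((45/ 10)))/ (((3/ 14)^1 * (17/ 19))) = -26600/ 153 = -173.86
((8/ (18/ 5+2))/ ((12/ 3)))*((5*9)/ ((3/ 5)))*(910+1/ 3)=341375/ 14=24383.93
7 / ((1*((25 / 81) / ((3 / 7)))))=9.72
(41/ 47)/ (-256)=-0.00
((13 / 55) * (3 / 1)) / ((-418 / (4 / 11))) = -78 / 126445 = -0.00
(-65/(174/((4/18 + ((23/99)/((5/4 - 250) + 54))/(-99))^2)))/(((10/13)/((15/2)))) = -608183286339005/3380988451165578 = -0.18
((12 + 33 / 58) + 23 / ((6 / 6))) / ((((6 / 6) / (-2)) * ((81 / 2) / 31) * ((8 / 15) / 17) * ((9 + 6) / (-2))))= 231.42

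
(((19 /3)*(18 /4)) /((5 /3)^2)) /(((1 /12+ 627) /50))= 6156 /7525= 0.82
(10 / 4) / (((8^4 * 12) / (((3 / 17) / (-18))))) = -5 / 10027008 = -0.00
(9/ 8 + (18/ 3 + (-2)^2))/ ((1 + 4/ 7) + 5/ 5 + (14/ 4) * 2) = 623/ 536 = 1.16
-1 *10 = -10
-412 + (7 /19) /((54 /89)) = -411.39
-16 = -16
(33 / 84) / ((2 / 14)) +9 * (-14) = -493 / 4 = -123.25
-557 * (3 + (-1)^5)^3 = -4456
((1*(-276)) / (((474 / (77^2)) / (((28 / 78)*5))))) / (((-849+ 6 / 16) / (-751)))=-114701011040 / 20916909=-5483.65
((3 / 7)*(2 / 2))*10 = 30 / 7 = 4.29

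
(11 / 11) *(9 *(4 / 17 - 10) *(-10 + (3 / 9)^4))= 134294 / 153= 877.74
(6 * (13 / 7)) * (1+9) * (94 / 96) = 3055 / 28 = 109.11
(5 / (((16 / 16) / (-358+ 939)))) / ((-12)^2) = 2905 / 144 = 20.17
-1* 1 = -1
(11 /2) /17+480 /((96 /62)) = 10551 /34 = 310.32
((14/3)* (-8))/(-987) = 16/423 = 0.04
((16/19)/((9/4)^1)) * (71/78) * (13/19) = 2272/9747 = 0.23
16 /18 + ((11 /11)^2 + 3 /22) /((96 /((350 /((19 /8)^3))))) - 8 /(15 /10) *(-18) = 66001528 /679041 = 97.20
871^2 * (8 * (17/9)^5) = 8617293874696/59049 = 145934628.44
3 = 3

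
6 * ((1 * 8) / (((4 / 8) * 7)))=96 / 7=13.71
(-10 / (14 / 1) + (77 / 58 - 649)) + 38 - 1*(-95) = -209247 / 406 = -515.39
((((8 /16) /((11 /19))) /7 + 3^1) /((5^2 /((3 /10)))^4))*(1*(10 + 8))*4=350649 /75195312500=0.00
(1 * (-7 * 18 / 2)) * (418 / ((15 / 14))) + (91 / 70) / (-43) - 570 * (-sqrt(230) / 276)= -2113745 / 86 + 95 * sqrt(230) / 46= -24547.11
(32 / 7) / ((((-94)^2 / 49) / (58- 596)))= -30128 / 2209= -13.64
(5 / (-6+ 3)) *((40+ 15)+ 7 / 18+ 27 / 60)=-10051 / 108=-93.06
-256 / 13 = -19.69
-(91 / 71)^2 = -8281 / 5041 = -1.64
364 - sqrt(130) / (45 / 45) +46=410 - sqrt(130)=398.60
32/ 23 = 1.39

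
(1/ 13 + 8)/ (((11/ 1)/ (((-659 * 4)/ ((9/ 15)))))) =-461300/ 143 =-3225.87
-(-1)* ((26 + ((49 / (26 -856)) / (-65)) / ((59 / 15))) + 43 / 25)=88234881 / 3183050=27.72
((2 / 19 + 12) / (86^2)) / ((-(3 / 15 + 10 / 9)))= -5175 / 4145458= -0.00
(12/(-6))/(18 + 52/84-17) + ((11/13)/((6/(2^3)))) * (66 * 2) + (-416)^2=38278015/221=173203.69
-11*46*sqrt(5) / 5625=-506*sqrt(5) / 5625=-0.20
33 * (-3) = -99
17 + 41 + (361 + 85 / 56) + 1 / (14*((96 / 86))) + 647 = 717415 / 672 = 1067.58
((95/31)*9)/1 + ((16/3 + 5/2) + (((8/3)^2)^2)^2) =1054593161/406782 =2592.53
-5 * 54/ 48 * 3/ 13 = -135/ 104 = -1.30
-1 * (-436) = 436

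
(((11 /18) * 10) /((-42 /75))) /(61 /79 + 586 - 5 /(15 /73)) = -9875 /508956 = -0.02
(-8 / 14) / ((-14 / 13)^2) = -169 / 343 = -0.49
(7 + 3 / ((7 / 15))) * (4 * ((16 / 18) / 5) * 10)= 6016 / 63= 95.49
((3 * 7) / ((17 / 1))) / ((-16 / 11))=-231 / 272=-0.85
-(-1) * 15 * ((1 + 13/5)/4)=27/2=13.50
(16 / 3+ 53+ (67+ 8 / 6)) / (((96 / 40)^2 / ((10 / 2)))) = 11875 / 108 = 109.95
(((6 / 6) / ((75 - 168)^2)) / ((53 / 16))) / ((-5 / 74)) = -1184 / 2291985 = -0.00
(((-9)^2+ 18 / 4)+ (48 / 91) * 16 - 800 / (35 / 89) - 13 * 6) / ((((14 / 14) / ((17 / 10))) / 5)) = -892109 / 52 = -17155.94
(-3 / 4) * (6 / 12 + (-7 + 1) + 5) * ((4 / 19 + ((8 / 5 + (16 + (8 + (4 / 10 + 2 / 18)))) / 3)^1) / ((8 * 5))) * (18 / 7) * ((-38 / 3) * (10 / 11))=-4573 / 1848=-2.47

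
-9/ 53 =-0.17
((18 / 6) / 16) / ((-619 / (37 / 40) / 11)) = -1221 / 396160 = -0.00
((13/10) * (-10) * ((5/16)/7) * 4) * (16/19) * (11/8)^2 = -7865/2128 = -3.70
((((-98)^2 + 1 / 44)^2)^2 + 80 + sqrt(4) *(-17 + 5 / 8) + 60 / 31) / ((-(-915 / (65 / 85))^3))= 723925572816250585052984153 / 145767663107931744000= 4966297.44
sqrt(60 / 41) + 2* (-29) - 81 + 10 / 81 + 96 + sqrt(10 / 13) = -40.79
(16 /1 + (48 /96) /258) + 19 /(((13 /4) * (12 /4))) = 17.95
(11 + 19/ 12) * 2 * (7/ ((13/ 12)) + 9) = 10117/ 26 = 389.12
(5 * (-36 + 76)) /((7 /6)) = 1200 /7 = 171.43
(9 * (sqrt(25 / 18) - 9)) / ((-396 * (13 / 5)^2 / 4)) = 225 / 1859 - 125 * sqrt(2) / 11154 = 0.11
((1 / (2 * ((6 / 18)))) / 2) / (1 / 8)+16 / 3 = 34 / 3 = 11.33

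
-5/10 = -1/2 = -0.50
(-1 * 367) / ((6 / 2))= -367 / 3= -122.33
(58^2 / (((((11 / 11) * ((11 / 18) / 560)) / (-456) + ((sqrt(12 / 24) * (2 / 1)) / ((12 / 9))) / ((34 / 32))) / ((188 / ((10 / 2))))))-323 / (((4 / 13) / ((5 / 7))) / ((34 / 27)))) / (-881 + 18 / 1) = 2171042399308592564101 / 1984932912299424955434-545160961750456074240 * sqrt(2) / 5251145270633399353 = -145.73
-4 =-4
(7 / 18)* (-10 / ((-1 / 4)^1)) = 140 / 9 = 15.56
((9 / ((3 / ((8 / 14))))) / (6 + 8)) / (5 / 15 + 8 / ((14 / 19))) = 18 / 1645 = 0.01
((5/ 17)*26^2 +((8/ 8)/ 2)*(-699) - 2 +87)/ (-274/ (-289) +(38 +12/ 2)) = -37961/ 25980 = -1.46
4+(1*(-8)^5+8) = -32756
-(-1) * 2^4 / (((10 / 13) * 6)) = 52 / 15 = 3.47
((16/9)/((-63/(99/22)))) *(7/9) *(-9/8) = 1/9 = 0.11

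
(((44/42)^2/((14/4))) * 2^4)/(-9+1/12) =-61952/110103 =-0.56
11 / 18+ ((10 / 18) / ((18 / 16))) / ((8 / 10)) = 1.23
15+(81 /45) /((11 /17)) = 978 /55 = 17.78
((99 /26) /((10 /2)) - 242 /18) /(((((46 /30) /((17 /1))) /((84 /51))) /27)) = -1869714 /299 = -6253.22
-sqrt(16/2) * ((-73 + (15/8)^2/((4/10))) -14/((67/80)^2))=48363891 * sqrt(2)/287296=238.07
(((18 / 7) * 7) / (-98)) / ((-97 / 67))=603 / 4753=0.13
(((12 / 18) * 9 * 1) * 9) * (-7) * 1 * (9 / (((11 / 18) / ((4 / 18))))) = -13608 / 11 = -1237.09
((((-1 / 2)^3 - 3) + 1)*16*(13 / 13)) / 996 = -17 / 498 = -0.03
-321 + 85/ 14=-4409/ 14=-314.93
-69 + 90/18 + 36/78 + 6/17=-13964/221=-63.19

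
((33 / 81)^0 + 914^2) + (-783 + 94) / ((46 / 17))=38416549 / 46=835142.37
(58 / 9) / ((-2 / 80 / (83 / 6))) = -96280 / 27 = -3565.93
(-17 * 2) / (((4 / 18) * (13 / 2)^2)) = -612 / 169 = -3.62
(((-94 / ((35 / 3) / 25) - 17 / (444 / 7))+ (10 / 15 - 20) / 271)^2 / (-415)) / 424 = -3208945714068249 / 13869858993074560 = -0.23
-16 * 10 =-160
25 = 25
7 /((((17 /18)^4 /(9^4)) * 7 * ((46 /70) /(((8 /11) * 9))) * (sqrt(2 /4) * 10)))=173564379072 * sqrt(2) /21130813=11616.07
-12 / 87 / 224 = -1 / 1624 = -0.00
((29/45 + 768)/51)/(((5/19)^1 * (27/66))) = 140.00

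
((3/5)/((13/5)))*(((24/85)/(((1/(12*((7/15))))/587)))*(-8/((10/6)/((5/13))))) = -28401408/71825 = -395.43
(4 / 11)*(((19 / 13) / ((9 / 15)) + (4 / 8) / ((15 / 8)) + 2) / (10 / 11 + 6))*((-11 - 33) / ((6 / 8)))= -161392 / 11115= -14.52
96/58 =48/29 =1.66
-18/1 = -18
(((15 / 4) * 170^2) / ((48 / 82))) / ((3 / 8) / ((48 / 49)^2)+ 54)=1137504000 / 334177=3403.90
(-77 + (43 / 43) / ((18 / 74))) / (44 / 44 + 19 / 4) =-2624 / 207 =-12.68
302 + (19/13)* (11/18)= 70877/234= 302.89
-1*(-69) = 69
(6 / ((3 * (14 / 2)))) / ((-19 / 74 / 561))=-83028 / 133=-624.27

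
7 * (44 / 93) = 308 / 93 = 3.31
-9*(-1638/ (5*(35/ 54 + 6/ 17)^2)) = 12423437208/ 4222805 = 2941.99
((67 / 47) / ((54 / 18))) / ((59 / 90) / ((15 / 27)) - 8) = -3350 / 48081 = -0.07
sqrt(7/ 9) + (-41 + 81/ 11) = -370/ 11 + sqrt(7)/ 3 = -32.75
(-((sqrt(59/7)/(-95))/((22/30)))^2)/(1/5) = -2655/305767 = -0.01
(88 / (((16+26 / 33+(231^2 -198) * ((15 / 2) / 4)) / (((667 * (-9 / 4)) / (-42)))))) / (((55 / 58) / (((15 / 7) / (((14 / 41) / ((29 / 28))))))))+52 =3299780550922 / 63194600917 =52.22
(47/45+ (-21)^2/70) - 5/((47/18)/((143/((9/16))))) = -2028133/4230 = -479.46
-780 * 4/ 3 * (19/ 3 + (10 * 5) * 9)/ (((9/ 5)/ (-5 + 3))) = 14237600/ 27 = 527318.52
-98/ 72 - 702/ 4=-176.86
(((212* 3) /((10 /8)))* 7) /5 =17808 /25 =712.32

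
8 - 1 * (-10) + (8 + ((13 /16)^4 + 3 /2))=1830801 /65536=27.94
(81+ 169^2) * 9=257778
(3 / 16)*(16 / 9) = 1 / 3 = 0.33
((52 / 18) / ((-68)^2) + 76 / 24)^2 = 4343469025 / 432972864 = 10.03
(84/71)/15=28/355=0.08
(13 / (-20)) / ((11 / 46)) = -2.72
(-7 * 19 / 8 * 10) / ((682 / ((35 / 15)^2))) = -32585 / 24552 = -1.33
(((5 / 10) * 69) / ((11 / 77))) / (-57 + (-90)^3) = -23 / 69434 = -0.00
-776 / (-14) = 388 / 7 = 55.43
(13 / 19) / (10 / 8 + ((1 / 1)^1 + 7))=52 / 703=0.07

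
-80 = -80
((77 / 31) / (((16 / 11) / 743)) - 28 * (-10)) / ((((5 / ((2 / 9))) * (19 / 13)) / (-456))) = -3328871 / 155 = -21476.59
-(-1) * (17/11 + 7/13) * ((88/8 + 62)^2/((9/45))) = 55525.94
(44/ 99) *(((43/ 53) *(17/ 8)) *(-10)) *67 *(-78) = 40044.09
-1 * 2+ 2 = 0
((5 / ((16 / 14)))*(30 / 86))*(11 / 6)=2.80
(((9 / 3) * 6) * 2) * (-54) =-1944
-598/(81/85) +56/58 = -1471802/2349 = -626.57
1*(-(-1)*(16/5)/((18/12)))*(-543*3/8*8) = -17376/5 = -3475.20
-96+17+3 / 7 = -550 / 7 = -78.57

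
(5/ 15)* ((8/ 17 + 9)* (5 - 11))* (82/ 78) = -13202/ 663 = -19.91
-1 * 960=-960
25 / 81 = 0.31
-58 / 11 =-5.27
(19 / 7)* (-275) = -5225 / 7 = -746.43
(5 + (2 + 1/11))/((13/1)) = 6/11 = 0.55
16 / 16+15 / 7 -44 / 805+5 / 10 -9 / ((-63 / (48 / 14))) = 45959 / 11270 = 4.08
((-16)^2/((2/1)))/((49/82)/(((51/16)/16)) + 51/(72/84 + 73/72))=769488/181895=4.23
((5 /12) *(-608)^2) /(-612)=-115520 /459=-251.68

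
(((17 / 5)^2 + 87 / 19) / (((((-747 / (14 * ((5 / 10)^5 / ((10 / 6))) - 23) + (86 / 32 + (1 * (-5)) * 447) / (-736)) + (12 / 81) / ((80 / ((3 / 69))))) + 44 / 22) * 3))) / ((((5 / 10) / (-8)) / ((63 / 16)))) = -93107007802368 / 10408074829615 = -8.95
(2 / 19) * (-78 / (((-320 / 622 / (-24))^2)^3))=-25724945864386866591 / 304000000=-84621532448.64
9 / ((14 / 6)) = 27 / 7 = 3.86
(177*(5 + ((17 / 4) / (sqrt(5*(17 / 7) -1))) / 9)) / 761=1003*sqrt(546) / 712296 + 885 / 761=1.20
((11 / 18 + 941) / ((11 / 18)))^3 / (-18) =-4868915518349 / 23958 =-203227127.40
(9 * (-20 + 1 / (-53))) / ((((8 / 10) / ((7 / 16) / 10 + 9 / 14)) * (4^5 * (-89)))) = 7343181 / 4327866368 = 0.00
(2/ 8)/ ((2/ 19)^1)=19/ 8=2.38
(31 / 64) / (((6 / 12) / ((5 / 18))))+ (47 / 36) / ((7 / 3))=3341 / 4032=0.83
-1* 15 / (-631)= 15 / 631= 0.02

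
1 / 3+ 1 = 4 / 3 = 1.33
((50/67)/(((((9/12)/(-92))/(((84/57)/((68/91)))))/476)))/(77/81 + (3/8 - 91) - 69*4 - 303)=70887398400/551592173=128.51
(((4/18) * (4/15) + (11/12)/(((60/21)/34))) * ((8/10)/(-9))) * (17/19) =-40273/46170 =-0.87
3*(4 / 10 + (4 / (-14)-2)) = -198 / 35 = -5.66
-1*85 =-85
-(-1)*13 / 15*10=26 / 3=8.67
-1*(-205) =205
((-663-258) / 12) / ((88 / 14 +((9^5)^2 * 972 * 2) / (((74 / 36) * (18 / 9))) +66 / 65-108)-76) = -0.00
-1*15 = -15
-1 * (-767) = 767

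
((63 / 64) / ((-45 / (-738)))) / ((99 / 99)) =16.14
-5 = -5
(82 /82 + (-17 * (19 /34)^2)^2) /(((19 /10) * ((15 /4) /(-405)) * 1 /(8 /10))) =-7287030 /5491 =-1327.09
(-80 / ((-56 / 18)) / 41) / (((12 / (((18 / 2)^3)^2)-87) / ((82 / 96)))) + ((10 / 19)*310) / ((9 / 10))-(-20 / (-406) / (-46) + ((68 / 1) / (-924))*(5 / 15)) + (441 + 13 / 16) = 269889650430871561 / 433127331373968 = 623.12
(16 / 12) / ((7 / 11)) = 44 / 21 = 2.10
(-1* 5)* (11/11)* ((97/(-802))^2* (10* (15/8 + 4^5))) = -1930491575/2572816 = -750.34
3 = 3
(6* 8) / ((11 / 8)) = 384 / 11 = 34.91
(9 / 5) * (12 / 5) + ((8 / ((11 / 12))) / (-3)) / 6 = 3164 / 825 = 3.84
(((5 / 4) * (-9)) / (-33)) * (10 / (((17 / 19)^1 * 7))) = 1425 / 2618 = 0.54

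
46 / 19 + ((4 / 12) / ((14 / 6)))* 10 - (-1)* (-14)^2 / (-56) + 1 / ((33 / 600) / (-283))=-5145.10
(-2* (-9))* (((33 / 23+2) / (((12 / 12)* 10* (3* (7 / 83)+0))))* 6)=118026 / 805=146.62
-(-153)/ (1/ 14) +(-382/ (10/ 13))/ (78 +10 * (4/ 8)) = 886447/ 415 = 2136.02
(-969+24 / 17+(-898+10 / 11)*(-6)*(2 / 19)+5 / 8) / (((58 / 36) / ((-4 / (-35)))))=-102423483 / 3606295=-28.40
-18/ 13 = -1.38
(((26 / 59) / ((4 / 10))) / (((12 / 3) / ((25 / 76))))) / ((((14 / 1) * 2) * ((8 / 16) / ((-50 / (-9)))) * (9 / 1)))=40625 / 10169712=0.00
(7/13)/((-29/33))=-0.61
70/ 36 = 35/ 18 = 1.94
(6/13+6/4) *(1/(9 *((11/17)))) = 289/858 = 0.34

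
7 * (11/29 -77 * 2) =-31185/29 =-1075.34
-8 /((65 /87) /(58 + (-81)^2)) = -4606824 /65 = -70874.22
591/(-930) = -0.64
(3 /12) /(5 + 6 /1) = 1 /44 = 0.02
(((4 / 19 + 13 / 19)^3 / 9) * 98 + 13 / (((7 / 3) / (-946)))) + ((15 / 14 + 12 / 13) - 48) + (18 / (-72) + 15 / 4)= -4257501008 / 802503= -5305.28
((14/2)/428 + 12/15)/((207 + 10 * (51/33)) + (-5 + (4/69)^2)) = 91492137/24371364320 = 0.00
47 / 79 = 0.59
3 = 3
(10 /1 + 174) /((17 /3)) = 552 /17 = 32.47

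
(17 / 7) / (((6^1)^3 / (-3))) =-17 / 504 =-0.03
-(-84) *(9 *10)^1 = 7560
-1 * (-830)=830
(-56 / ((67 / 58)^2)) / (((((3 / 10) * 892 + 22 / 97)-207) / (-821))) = 75011683040 / 132429989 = 566.43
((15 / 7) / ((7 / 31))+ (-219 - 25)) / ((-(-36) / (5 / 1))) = -57455 / 1764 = -32.57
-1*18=-18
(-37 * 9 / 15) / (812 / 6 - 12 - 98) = -333 / 380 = -0.88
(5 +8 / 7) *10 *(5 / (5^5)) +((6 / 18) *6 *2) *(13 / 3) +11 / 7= 19.00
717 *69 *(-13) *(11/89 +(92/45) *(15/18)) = -313785251/267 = -1175225.66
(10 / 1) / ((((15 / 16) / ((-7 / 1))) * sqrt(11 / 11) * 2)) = -112 / 3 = -37.33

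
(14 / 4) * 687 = 4809 / 2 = 2404.50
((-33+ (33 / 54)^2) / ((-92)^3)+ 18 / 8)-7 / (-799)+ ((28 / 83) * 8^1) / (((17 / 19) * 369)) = 2.27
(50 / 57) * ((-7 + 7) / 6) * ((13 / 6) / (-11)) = 0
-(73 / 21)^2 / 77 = -5329 / 33957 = -0.16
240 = 240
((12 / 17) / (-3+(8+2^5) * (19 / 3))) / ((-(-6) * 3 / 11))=22 / 12767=0.00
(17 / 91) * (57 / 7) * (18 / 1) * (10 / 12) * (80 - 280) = -2907000 / 637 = -4563.58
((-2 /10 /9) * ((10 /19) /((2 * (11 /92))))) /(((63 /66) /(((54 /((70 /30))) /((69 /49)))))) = -16 /19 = -0.84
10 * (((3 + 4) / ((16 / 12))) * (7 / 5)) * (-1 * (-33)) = 2425.50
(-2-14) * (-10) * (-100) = -16000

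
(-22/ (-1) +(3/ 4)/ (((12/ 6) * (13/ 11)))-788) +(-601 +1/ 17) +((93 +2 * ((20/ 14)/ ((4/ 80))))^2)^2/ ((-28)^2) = 269083159683503/ 416006864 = 646823.85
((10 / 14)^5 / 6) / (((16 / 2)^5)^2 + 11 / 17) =53125 / 1840730642377998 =0.00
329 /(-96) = -329 /96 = -3.43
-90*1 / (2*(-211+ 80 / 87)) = 0.21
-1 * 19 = -19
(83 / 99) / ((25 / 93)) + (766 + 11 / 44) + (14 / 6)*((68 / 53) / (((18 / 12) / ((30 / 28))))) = 771.51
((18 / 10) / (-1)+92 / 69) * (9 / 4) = -21 / 20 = -1.05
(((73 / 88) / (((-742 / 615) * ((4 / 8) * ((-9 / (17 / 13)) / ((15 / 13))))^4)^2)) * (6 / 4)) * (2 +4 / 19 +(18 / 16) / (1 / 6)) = 0.00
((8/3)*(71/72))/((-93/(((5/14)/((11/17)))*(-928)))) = 2800240/193347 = 14.48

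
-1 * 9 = -9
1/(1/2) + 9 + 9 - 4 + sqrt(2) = sqrt(2) + 16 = 17.41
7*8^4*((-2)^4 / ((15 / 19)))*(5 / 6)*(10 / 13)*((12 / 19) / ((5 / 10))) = 18350080 / 39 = 470514.87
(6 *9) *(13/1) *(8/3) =1872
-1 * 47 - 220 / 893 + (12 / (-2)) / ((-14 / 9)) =-271226 / 6251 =-43.39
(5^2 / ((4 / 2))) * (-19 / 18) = -475 / 36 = -13.19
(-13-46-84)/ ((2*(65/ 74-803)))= 5291/ 59357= 0.09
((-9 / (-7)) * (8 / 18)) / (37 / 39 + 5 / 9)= 117 / 308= 0.38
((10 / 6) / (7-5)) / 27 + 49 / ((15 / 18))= 47653 / 810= 58.83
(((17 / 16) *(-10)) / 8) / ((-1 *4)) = 85 / 256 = 0.33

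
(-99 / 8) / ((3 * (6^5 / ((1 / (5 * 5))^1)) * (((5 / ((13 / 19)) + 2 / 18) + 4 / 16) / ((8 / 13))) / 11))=-121 / 6460200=-0.00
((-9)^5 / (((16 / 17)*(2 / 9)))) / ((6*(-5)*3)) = 1003833 / 320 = 3136.98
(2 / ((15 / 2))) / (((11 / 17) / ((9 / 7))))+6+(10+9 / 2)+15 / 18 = 25252 / 1155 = 21.86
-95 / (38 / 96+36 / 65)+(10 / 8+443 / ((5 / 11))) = 51900871 / 59260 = 875.82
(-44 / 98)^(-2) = 2401 / 484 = 4.96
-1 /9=-0.11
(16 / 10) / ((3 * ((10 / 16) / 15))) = 64 / 5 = 12.80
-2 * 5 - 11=-21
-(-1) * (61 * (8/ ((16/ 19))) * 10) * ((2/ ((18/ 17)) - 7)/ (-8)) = 3702.36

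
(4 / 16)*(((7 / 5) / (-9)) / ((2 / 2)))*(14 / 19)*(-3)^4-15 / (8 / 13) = -20289 / 760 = -26.70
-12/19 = -0.63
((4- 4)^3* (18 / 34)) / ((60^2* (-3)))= 0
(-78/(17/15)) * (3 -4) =1170/17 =68.82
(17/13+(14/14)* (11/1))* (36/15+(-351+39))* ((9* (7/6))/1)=-520128/13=-40009.85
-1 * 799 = -799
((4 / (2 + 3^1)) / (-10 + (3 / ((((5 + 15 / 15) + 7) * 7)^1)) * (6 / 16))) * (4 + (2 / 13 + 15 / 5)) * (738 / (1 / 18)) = -276732288 / 36355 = -7611.95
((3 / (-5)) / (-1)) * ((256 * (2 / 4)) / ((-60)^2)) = 8 / 375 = 0.02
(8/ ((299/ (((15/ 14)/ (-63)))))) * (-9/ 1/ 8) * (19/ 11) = 285/ 322322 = 0.00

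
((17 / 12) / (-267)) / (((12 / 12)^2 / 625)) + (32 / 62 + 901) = 898.20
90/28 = 45/14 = 3.21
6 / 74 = 0.08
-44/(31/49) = -2156/31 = -69.55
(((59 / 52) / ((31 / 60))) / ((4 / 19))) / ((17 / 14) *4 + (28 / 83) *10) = 3256505 / 2569528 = 1.27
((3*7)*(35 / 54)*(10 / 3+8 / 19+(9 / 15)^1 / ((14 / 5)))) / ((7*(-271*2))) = -15835 / 1112184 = -0.01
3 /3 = 1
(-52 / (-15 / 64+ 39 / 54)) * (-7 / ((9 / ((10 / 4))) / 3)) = 174720 / 281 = 621.78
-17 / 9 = -1.89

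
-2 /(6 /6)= -2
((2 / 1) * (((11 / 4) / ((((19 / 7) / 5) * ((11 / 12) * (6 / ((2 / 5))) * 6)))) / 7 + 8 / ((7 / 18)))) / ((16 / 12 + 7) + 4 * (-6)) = -16423 / 6251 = -2.63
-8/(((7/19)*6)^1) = -76/21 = -3.62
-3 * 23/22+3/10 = -156/55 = -2.84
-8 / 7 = -1.14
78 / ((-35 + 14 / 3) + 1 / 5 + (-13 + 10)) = -1170 / 497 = -2.35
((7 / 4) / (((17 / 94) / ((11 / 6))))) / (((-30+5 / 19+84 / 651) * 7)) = -304513 / 3557556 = -0.09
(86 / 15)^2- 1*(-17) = 11221 / 225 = 49.87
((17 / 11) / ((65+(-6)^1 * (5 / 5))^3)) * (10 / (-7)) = -170 / 15814183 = -0.00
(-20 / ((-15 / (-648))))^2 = 746496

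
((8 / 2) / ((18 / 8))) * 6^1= 32 / 3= 10.67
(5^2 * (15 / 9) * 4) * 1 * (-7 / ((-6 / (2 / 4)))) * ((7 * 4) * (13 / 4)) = 79625 / 9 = 8847.22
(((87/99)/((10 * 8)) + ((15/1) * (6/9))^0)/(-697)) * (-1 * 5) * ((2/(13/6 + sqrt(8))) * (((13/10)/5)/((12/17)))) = -26533/7576800 + 2041 * sqrt(2)/631400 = 0.00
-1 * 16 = -16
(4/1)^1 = 4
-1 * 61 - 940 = -1001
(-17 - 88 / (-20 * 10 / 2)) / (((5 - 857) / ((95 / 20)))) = 7657 / 85200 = 0.09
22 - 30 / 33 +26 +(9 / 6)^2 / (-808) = 1674077 / 35552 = 47.09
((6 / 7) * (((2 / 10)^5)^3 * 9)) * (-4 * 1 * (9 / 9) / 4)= -54 / 213623046875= -0.00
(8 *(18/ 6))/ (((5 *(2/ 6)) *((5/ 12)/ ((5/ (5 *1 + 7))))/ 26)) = 1872/ 5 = 374.40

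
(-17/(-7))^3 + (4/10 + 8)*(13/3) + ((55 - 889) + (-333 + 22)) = -1876684/1715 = -1094.28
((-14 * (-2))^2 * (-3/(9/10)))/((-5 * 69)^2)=-0.02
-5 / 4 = -1.25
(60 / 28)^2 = 225 / 49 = 4.59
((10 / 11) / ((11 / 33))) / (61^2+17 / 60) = 1800 / 2456047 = 0.00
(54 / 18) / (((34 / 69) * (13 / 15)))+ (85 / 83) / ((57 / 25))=15629005 / 2091102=7.47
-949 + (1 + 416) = -532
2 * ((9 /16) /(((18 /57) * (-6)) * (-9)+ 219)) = 57 /11960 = 0.00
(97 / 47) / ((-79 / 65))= -6305 / 3713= -1.70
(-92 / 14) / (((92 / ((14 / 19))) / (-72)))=72 / 19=3.79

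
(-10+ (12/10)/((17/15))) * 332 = -50464/17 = -2968.47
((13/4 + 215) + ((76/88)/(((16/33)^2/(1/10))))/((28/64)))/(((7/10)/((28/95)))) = 490761/5320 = 92.25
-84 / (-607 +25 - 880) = 42 / 731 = 0.06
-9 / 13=-0.69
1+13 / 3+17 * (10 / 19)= 814 / 57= 14.28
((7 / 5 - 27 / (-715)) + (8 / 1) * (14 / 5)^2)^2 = 52607844496 / 12780625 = 4116.22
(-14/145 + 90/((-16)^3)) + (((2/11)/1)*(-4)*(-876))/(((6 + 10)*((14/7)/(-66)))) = -390240637/296960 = -1314.12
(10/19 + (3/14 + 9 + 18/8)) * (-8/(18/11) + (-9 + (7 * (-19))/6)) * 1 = -4139971/9576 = -432.33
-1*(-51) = 51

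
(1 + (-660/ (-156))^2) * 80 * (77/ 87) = 1338.17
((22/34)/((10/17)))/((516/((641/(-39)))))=-7051/201240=-0.04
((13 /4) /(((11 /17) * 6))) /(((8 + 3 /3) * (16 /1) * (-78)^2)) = 17 /17791488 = 0.00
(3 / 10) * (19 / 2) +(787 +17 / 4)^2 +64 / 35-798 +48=70037099 / 112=625331.24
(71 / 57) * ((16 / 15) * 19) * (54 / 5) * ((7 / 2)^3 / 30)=389.65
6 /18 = 1 /3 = 0.33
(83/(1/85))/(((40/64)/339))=3826632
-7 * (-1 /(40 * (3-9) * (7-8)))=7 /240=0.03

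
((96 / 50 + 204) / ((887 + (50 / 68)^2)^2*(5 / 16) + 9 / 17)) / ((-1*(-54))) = 6115073536 / 394752040469775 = 0.00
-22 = -22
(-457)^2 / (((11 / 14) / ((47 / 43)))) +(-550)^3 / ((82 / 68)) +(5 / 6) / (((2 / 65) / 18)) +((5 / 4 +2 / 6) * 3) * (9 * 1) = -10679992554159 / 77572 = -137678447.82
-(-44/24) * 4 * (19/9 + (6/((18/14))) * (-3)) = -2354/27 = -87.19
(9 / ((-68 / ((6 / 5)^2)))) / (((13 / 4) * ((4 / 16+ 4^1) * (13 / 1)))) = -1296 / 1221025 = -0.00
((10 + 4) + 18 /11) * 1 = 172 /11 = 15.64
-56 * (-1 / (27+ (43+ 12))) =28 / 41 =0.68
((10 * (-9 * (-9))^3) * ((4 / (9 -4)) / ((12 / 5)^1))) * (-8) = -14171760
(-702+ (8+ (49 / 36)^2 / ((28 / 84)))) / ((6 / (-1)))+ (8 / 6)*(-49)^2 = 8595263 / 2592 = 3316.07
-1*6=-6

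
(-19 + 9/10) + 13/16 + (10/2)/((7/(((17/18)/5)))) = -86449/5040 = -17.15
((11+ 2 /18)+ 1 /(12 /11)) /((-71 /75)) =-10825 /852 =-12.71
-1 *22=-22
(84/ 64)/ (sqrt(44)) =21 * sqrt(11)/ 352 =0.20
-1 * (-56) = 56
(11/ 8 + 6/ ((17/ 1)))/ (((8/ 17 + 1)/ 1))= 47/ 40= 1.18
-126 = -126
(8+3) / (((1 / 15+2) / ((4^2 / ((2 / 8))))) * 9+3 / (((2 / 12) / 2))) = 3520 / 11613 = 0.30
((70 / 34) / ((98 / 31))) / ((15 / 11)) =341 / 714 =0.48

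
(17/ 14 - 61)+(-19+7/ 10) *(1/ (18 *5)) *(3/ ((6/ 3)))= -84127/ 1400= -60.09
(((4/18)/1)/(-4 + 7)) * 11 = 22/27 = 0.81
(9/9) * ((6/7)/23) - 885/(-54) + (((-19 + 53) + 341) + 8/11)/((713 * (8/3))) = 16.62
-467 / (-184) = 467 / 184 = 2.54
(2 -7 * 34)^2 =55696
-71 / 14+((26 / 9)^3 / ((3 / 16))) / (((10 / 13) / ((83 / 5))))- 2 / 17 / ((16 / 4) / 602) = 35812022441 / 13012650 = 2752.09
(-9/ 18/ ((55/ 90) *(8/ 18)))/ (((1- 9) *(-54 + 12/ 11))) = -0.00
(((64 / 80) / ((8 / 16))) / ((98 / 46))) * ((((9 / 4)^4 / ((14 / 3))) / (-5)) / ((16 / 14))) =-452709 / 627200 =-0.72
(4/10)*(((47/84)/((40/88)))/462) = 47/44100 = 0.00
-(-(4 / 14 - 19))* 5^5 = -409375 / 7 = -58482.14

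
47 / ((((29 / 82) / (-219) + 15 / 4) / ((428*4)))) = 2889945024 / 134627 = 21466.31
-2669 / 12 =-222.42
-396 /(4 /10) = -990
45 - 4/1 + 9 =50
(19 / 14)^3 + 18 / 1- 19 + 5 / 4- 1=1.75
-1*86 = -86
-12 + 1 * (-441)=-453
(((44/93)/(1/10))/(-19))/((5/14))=-1232/1767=-0.70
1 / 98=0.01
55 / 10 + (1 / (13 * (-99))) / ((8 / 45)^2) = 50111 / 9152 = 5.48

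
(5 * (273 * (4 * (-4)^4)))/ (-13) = -107520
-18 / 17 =-1.06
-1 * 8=-8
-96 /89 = -1.08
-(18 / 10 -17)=76 / 5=15.20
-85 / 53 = -1.60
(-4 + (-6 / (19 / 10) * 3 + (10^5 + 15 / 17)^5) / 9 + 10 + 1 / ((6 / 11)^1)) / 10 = 111116013158401378432479.10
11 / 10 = 1.10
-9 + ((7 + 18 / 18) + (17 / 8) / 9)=-55 / 72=-0.76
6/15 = 2/5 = 0.40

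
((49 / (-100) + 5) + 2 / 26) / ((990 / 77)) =41741 / 117000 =0.36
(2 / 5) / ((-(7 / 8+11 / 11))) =-16 / 75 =-0.21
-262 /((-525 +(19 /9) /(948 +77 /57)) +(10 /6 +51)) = 21266409 /38338880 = 0.55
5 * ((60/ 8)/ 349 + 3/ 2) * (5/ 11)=13275/ 3839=3.46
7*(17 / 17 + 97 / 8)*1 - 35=455 / 8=56.88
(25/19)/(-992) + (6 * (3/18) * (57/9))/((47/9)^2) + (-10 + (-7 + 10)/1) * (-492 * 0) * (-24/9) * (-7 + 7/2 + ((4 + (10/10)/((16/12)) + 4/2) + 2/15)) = 9613799/41635232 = 0.23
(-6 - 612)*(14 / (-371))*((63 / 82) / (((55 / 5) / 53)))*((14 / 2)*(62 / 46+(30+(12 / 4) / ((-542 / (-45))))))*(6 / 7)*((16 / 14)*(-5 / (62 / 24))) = -76945152960 / 2125453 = -36201.77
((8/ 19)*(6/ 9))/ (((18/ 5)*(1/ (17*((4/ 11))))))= 2720/ 5643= 0.48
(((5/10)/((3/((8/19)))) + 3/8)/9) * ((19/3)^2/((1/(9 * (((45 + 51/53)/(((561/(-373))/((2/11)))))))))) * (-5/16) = 1460240915/47097072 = 31.00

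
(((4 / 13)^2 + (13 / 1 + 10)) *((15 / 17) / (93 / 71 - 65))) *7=-4156695 / 1855958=-2.24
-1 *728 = -728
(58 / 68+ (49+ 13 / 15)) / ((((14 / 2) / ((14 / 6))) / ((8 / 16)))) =25867 / 3060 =8.45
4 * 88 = 352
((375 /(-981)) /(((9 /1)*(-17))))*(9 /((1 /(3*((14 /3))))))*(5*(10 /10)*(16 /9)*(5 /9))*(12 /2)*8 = 11200000 /150093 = 74.62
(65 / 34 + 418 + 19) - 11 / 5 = 74241 / 170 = 436.71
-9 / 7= -1.29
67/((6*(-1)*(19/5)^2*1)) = -1675/2166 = -0.77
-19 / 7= -2.71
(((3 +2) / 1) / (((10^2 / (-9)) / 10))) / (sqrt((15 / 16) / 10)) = -6 * sqrt(6) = -14.70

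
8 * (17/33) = 4.12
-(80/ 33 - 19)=547/ 33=16.58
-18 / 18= -1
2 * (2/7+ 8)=116/7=16.57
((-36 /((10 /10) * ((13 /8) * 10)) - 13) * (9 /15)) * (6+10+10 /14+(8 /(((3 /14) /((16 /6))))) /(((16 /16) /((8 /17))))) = -67328153 /116025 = -580.29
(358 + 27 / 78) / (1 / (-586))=-2729881 / 13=-209990.85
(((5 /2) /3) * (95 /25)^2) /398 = 361 /11940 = 0.03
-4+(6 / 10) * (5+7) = 3.20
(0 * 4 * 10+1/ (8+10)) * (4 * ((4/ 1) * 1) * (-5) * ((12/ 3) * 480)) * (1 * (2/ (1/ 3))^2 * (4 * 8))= -9830400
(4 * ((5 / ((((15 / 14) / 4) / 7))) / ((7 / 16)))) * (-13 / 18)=-23296 / 27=-862.81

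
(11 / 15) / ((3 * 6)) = 11 / 270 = 0.04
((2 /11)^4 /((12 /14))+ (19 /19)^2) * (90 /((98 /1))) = 659685 /717409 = 0.92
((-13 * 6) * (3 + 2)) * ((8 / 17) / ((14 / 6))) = -9360 / 119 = -78.66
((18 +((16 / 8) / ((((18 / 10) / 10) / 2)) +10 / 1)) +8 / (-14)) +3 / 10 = 31469 / 630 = 49.95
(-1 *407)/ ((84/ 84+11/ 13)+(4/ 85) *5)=-89947/ 460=-195.54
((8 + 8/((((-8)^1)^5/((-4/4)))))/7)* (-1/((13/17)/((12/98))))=-1671219/9132032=-0.18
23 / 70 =0.33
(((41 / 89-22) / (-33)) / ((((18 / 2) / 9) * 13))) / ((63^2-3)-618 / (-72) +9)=7668 / 608388781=0.00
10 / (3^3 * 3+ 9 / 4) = 40 / 333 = 0.12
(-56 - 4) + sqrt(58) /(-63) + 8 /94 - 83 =-6717 /47 - sqrt(58) /63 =-143.04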